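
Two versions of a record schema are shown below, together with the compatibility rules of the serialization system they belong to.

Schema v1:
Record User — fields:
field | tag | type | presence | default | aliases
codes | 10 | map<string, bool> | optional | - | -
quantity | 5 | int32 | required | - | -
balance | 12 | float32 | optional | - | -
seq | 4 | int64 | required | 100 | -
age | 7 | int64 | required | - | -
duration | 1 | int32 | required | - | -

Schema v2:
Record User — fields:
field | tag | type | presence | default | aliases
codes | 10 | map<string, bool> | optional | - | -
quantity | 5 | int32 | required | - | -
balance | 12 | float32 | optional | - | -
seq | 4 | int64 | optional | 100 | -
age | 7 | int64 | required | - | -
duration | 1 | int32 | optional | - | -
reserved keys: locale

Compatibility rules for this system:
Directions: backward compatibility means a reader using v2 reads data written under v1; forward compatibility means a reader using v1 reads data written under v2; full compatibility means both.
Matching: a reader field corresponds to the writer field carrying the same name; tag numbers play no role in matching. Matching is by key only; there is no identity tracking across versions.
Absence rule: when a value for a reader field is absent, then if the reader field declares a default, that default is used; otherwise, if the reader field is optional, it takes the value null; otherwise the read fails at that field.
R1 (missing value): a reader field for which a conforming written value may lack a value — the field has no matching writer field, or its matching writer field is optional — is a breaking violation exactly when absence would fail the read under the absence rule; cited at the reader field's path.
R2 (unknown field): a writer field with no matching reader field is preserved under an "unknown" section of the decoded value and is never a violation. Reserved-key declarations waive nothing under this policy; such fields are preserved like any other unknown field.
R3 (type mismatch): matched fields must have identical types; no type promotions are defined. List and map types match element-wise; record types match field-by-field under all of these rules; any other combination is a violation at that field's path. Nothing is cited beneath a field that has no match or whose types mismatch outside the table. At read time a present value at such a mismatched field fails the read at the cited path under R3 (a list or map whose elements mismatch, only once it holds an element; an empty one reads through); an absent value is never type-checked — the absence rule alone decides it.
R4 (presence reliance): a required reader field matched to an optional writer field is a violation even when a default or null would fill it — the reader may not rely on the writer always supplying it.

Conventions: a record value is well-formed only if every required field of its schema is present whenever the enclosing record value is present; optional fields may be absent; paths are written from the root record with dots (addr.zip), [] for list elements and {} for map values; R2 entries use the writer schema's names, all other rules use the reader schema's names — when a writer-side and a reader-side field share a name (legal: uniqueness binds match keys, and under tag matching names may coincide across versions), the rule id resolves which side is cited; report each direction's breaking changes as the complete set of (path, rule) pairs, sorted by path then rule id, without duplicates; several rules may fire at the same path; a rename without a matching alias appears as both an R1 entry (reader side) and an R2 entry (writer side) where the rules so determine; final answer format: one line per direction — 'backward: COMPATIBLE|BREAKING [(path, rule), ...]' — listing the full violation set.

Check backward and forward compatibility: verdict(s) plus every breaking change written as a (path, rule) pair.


backward: COMPATIBLE []; forward: BREAKING [(duration, R1), (duration, R4), (seq, R4)]

each type pair in User: writer, then reader
checking backward for User: reader v2 against writer v1:
  codes <- codes (map<string, bool> -> map<string, bool>, writer optional)
  quantity <- quantity (int32 -> int32, writer required)
  balance <- balance (float32 -> float32, writer optional)
  seq <- seq (int64 -> int64, writer required)
  age <- age (int64 -> int64, writer required)
  duration <- duration (int32 -> int32, writer required)
  nothing fires on User: backward is COMPATIBLE
checking forward for User: reader v1 against writer v2:
  codes <- codes (map<string, bool> -> map<string, bool>, writer optional)
  quantity <- quantity (int32 -> int32, writer required)
  balance <- balance (float32 -> float32, writer optional)
  seq <- seq (int64 -> int64, writer optional)
  age <- age (int64 -> int64, writer required)
  duration <- duration (int32 -> int32, writer optional)
  R1 fires at duration
  R4 fires at duration
  R4 fires at seq
  => forward verdict for User: BREAKING, 3 violation(s)


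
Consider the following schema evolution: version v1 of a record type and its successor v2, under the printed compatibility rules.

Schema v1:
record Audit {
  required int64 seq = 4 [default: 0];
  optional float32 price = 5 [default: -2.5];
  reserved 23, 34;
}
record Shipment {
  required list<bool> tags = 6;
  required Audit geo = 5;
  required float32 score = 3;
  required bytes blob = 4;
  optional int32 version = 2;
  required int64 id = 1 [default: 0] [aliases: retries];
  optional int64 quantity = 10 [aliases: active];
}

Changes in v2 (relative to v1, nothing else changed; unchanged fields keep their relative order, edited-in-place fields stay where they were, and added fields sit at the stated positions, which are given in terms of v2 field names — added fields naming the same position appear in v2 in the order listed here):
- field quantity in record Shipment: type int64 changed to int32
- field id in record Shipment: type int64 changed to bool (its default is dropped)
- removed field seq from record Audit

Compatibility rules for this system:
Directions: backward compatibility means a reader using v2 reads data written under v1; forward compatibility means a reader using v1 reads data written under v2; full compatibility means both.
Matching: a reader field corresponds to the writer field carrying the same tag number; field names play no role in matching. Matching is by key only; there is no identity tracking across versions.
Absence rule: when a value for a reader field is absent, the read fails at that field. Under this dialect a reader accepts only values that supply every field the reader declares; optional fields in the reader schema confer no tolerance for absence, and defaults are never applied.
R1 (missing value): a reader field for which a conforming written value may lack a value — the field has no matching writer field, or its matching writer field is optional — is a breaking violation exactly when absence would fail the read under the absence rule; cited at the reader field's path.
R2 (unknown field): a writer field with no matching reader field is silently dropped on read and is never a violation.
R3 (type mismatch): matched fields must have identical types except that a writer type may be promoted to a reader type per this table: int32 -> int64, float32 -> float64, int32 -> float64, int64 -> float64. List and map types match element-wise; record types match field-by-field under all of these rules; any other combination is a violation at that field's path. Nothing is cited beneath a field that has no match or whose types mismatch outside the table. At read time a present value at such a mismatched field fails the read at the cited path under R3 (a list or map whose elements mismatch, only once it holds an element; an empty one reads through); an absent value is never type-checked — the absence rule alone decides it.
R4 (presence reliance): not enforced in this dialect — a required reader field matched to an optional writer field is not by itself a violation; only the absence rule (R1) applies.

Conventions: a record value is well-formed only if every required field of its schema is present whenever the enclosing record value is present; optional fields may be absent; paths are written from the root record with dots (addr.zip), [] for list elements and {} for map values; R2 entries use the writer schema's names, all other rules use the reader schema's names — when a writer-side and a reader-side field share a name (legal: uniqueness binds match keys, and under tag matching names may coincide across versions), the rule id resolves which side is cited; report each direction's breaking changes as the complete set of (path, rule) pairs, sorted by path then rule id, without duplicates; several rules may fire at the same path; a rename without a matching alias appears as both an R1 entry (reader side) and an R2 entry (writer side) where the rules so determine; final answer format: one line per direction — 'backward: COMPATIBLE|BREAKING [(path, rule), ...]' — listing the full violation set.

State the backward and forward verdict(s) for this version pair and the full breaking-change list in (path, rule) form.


the writer's type comes first in each Shipment pair
checking backward for Shipment: reader v2 against writer v1:
  tags <- tags (list<bool> -> list<bool>, writer required)
  geo <- geo (Audit -> Audit, writer required)
  score <- score (float32 -> float32, writer required)
  blob <- blob (bytes -> bytes, writer required)
  version <- version (int32 -> int32, writer optional)
  id <- id (int64 -> bool, writer required)
  quantity <- quantity (int64 -> int32, writer optional)
  geo.price <- geo.price (float32 -> float32, writer optional)
  writer geo.seq: unknown to reader
  violation R1 at geo.price
  violation R3 at id
  violation R1 at quantity
  violation R3 at quantity
  violation R1 at version
  => backward: BREAKING (5)
checking forward for Shipment: reader v1 against writer v2:
  tags <- tags (list<bool> -> list<bool>, writer required)
  geo <- geo (Audit -> Audit, writer required)
  score <- score (float32 -> float32, writer required)
  blob <- blob (bytes -> bytes, writer required)
  version <- version (int32 -> int32, writer optional)
  id <- id (bool -> int64, writer required)
  quantity <- quantity (int32 -> int64, writer optional)
  geo.seq: no writer match
  geo.price <- geo.price (float32 -> float32, writer optional)
  violation R1 at geo.price
  violation R1 at geo.seq
  violation R3 at id
  violation R1 at quantity
  violation R1 at version
  => forward: BREAKING (5)

backward: BREAKING [(geo.price, R1), (id, R3), (quantity, R1), (quantity, R3), (version, R1)]; forward: BREAKING [(geo.price, R1), (geo.seq, R1), (id, R3), (quantity, R1), (version, R1)]


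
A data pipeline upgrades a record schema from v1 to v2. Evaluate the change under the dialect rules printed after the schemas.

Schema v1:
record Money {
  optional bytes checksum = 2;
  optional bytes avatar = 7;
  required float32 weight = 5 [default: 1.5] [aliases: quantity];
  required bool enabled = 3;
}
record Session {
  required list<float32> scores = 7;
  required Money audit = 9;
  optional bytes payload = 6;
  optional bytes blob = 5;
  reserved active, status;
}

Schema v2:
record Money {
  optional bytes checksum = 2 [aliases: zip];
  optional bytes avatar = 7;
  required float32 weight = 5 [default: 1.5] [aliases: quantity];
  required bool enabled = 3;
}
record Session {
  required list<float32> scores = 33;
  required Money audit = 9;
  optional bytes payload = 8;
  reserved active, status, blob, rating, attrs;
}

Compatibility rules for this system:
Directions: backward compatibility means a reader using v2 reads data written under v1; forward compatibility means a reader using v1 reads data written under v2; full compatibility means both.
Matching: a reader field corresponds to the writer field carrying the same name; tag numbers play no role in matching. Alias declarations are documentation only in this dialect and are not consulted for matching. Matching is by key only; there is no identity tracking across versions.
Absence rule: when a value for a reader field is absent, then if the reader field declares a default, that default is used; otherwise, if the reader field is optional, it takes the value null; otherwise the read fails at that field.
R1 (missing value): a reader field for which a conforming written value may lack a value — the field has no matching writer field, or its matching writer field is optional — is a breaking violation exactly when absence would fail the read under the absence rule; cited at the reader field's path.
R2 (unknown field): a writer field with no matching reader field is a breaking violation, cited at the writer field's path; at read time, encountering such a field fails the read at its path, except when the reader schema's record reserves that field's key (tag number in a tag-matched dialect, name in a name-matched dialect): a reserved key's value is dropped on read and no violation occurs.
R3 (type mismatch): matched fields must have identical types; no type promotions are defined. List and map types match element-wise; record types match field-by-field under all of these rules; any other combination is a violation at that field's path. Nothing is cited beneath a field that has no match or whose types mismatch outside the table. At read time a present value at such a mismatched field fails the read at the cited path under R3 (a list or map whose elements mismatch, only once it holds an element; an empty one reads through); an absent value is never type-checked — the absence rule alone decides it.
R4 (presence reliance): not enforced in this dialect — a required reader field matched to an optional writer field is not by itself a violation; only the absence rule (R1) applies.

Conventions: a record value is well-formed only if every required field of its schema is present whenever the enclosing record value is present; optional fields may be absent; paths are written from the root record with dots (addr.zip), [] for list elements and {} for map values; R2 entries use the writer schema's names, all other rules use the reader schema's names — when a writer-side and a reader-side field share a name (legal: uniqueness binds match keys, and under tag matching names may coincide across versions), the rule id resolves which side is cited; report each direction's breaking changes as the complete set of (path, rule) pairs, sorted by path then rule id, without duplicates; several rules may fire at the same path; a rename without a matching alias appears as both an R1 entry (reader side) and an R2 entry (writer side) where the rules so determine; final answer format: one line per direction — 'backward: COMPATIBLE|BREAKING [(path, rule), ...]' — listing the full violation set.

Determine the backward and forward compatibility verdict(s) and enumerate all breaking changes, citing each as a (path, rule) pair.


backward: COMPATIBLE []; forward: COMPATIBLE []

each type pair in Session: writer, then reader
backward for Session (reader v2, writer v1):
  list<float32> -> list<float32>, writer required: scores aligns to scores
  Money -> Money, writer required: audit aligns to audit
  bytes -> bytes, writer optional: payload aligns to payload
  blob (writer side), unknown to reader
  bytes -> bytes, writer optional: audit.checksum aligns to audit.checksum
  bytes -> bytes, writer optional: audit.avatar aligns to audit.avatar
  float32 -> float32, writer required: audit.weight aligns to audit.weight
  bool -> bool, writer required: audit.enabled aligns to audit.enabled
  nothing fires on Session: backward is COMPATIBLE
forward for Session (reader v1, writer v2):
  list<float32> -> list<float32>, writer required: scores aligns to scores
  Money -> Money, writer required: audit aligns to audit
  bytes -> bytes, writer optional: payload aligns to payload
  blob has no writer counterpart
  bytes -> bytes, writer optional: audit.checksum aligns to audit.checksum
  bytes -> bytes, writer optional: audit.avatar aligns to audit.avatar
  float32 -> float32, writer required: audit.weight aligns to audit.weight
  bool -> bool, writer required: audit.enabled aligns to audit.enabled
  nothing fires on Session: forward is COMPATIBLE


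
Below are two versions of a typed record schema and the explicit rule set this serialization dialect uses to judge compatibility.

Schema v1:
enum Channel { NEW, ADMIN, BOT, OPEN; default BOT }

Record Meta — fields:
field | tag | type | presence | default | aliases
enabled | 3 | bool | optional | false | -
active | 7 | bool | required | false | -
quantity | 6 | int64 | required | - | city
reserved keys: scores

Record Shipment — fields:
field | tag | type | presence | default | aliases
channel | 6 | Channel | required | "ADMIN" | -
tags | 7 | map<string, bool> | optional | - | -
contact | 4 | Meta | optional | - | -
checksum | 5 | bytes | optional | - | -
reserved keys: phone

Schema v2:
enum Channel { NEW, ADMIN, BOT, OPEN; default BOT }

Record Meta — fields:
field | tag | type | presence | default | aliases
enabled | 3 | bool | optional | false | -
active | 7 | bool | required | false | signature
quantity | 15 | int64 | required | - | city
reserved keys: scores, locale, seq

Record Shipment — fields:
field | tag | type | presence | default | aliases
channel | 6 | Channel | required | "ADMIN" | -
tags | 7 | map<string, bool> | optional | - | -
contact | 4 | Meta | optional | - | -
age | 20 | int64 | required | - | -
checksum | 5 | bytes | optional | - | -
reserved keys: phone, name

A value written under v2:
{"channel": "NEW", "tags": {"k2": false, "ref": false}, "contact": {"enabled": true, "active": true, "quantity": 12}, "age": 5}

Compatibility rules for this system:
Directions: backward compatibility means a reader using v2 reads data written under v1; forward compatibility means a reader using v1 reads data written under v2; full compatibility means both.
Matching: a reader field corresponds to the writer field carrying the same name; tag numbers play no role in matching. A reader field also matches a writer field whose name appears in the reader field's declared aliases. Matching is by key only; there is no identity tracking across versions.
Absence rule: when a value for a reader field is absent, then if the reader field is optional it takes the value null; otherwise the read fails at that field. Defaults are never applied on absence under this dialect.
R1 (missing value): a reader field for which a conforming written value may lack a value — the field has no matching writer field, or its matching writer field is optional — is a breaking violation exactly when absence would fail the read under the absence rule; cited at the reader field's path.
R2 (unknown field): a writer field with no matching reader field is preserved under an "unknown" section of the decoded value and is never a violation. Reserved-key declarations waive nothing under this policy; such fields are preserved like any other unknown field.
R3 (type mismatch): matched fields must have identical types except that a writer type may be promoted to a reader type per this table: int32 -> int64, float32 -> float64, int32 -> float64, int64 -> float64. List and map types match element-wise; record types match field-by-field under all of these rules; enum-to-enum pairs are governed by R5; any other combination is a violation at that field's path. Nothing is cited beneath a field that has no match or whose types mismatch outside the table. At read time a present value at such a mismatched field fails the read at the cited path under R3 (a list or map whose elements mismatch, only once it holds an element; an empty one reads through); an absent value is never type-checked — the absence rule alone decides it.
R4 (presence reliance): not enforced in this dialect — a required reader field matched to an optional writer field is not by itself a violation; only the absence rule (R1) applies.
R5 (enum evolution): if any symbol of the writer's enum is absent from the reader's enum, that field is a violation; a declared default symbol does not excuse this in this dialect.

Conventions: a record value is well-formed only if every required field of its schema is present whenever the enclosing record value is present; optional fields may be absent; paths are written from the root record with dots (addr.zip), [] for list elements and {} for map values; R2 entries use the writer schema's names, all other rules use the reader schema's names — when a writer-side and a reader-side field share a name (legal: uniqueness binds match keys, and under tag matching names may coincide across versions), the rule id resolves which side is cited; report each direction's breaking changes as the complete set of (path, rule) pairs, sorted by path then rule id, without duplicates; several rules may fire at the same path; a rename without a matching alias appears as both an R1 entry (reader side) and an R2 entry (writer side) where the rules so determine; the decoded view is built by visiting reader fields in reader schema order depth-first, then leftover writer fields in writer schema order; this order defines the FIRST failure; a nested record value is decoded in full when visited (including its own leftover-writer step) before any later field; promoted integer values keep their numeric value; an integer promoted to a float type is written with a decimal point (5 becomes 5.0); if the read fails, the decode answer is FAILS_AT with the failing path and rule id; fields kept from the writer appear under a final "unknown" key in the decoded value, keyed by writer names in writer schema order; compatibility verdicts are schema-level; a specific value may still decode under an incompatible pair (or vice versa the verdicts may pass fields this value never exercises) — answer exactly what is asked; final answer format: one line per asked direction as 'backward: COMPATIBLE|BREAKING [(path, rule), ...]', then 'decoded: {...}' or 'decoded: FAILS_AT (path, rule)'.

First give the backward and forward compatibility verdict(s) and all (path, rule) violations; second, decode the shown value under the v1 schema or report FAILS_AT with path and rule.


backward: BREAKING [(age, R1)]; forward: COMPATIBLE []; decoded: {"channel": "NEW", "tags": {"k2": false, "ref": false}, "contact": {"enabled": true, "active": true, "quantity": 12}, "checksum": null, "unknown": {"age": 5}}

in Shipment below, arrows point writer -> reader
backward for Shipment (reader v2, writer v1):
  channel <- channel (Channel -> Channel, writer required)
  tags <- tags (map<string, bool> -> map<string, bool>, writer optional)
  contact <- contact (Meta -> Meta, writer optional)
  age: no writer match
  checksum <- checksum (bytes -> bytes, writer optional)
  contact.enabled <- contact.enabled (bool -> bool, writer optional)
  contact.active <- contact.active (bool -> bool, writer required)
  contact.quantity <- contact.quantity (int64 -> int64, writer required)
  rule R1 violated at age
  => 1 violation(s): backward is BREAKING for Shipment
forward for Shipment (reader v1, writer v2):
  channel <- channel (Channel -> Channel, writer required)
  tags <- tags (map<string, bool> -> map<string, bool>, writer optional)
  contact <- contact (Meta -> Meta, writer optional)
  checksum <- checksum (bytes -> bytes, writer optional)
  age (writer side), unknown to reader
  contact.enabled <- contact.enabled (bool -> bool, writer optional)
  contact.active <- contact.active (bool -> bool, writer required)
  contact.quantity <- contact.quantity (int64 -> int64, writer required)
  => forward: COMPATIBLE
decode (reader v1):
  channel := "NEW"
  tags := {"k2": false, "ref": false}
  contact.enabled := true
  contact.active := true
  contact.quantity := 12
  checksum := null (not supplied -> null)
  writer age: kept under "unknown"
  => decoded: {"channel": "NEW", "tags": {"k2": false, "ref": false}, "contact": {"enabled": true, "active": true, "quantity": 12}, "checksum": null, "unknown": {"age": 5}}


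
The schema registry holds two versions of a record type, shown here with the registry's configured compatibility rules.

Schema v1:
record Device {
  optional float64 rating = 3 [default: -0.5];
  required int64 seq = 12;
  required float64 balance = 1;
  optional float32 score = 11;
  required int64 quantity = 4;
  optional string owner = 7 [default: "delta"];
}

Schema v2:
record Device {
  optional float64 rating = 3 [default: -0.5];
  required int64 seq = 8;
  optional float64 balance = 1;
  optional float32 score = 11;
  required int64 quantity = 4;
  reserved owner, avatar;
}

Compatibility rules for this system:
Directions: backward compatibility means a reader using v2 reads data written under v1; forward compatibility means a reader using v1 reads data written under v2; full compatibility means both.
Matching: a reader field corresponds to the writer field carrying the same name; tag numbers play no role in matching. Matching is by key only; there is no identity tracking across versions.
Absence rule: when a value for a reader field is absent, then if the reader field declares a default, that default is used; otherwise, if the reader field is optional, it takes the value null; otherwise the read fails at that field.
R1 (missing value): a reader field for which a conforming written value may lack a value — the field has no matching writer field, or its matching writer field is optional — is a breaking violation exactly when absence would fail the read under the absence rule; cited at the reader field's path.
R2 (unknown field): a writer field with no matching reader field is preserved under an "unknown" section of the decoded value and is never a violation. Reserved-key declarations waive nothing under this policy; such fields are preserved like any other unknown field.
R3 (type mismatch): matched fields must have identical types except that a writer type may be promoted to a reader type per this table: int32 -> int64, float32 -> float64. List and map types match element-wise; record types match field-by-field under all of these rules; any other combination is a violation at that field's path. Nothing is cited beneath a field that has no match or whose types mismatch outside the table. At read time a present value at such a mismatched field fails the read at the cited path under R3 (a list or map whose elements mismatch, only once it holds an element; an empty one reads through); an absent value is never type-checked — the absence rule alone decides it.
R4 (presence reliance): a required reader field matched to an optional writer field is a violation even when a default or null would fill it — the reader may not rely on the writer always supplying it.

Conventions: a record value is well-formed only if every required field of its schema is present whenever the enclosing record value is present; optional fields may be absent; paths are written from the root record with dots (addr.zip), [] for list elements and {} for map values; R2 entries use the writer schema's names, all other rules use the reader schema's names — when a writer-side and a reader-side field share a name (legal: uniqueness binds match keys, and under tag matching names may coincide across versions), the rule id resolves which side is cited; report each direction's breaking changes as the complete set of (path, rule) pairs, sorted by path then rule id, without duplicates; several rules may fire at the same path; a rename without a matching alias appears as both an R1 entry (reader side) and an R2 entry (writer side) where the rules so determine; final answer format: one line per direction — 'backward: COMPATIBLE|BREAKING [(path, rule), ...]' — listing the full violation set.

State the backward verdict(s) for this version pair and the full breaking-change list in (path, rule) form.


backward: COMPATIBLE []

the writer's type comes first in each Device pair
backward for Device (reader v2, writer v1):
  rating: paired with writer rating (float64 -> float64; writer optional)
  seq: paired with writer seq (int64 -> int64; writer required)
  balance: paired with writer balance (float64 -> float64; writer required)
  score: paired with writer score (float32 -> float32; writer optional)
  quantity: paired with writer quantity (int64 -> int64; writer required)
  owner (writer side), unknown to reader
  => no violations; backward on Device: COMPATIBLE
remaining Device differences; none change what is asked:
  field seq in record Device: tag 12 changed to 8 -> triggers nothing under Device's printed rules — same verdict
  field balance in record Device: required changed to optional -> affects forward compatibility only, which is not asked
  removed field owner from record Device (its key "owner" joins the reserved list) -> triggers nothing under Device's printed rules — same verdict


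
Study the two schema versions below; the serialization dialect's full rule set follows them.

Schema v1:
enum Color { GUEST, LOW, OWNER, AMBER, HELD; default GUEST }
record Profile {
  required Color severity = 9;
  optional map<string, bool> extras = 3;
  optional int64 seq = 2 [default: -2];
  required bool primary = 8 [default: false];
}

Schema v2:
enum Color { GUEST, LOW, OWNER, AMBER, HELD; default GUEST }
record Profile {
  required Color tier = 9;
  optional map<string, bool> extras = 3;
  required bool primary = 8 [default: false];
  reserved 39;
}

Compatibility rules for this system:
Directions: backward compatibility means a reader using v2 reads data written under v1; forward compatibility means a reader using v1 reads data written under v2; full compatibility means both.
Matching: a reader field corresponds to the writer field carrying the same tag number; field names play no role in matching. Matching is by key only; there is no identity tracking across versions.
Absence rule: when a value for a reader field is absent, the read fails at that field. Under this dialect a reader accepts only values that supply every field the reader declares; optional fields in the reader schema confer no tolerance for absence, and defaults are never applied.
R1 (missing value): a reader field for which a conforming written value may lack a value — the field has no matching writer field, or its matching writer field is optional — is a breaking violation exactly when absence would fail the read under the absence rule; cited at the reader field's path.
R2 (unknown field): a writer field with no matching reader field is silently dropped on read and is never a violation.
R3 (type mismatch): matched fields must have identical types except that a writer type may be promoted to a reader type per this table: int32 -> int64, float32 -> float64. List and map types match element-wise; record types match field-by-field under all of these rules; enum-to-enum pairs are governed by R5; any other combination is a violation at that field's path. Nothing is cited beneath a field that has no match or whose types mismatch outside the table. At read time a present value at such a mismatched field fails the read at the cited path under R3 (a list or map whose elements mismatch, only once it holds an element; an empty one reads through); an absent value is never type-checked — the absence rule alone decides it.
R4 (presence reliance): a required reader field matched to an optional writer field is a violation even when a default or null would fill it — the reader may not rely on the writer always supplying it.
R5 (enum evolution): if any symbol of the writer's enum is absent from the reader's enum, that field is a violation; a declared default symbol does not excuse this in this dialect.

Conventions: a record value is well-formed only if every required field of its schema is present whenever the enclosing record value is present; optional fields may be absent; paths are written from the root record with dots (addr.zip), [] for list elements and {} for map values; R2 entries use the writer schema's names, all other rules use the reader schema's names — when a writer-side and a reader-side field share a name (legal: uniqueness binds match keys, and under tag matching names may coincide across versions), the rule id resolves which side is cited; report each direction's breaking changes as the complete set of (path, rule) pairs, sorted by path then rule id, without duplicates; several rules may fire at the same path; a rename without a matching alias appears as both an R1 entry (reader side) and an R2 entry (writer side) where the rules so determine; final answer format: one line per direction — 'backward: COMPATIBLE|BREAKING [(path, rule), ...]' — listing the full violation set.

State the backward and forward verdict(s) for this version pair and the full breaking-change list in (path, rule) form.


arrows below run writer -> reader for Profile
backward analysis of Profile with v2 as reader and v1 as writer:
  tier <- severity (Color -> Color, writer required)
  extras <- extras (map<string, bool> -> map<string, bool>, writer optional)
  primary <- primary (bool -> bool, writer required)
  leftover writer field: seq
  violation R1 at extras
  backward on Profile therefore BREAKING (1)
forward analysis of Profile with v1 as reader and v2 as writer:
  severity <- tier (Color -> Color, writer required)
  extras <- extras (map<string, bool> -> map<string, bool>, writer optional)
  no writer field matches reader seq
  primary <- primary (bool -> bool, writer required)
  violation R1 at extras
  violation R1 at seq
  forward on Profile therefore BREAKING (2)

backward: BREAKING [(extras, R1)]; forward: BREAKING [(extras, R1), (seq, R1)]


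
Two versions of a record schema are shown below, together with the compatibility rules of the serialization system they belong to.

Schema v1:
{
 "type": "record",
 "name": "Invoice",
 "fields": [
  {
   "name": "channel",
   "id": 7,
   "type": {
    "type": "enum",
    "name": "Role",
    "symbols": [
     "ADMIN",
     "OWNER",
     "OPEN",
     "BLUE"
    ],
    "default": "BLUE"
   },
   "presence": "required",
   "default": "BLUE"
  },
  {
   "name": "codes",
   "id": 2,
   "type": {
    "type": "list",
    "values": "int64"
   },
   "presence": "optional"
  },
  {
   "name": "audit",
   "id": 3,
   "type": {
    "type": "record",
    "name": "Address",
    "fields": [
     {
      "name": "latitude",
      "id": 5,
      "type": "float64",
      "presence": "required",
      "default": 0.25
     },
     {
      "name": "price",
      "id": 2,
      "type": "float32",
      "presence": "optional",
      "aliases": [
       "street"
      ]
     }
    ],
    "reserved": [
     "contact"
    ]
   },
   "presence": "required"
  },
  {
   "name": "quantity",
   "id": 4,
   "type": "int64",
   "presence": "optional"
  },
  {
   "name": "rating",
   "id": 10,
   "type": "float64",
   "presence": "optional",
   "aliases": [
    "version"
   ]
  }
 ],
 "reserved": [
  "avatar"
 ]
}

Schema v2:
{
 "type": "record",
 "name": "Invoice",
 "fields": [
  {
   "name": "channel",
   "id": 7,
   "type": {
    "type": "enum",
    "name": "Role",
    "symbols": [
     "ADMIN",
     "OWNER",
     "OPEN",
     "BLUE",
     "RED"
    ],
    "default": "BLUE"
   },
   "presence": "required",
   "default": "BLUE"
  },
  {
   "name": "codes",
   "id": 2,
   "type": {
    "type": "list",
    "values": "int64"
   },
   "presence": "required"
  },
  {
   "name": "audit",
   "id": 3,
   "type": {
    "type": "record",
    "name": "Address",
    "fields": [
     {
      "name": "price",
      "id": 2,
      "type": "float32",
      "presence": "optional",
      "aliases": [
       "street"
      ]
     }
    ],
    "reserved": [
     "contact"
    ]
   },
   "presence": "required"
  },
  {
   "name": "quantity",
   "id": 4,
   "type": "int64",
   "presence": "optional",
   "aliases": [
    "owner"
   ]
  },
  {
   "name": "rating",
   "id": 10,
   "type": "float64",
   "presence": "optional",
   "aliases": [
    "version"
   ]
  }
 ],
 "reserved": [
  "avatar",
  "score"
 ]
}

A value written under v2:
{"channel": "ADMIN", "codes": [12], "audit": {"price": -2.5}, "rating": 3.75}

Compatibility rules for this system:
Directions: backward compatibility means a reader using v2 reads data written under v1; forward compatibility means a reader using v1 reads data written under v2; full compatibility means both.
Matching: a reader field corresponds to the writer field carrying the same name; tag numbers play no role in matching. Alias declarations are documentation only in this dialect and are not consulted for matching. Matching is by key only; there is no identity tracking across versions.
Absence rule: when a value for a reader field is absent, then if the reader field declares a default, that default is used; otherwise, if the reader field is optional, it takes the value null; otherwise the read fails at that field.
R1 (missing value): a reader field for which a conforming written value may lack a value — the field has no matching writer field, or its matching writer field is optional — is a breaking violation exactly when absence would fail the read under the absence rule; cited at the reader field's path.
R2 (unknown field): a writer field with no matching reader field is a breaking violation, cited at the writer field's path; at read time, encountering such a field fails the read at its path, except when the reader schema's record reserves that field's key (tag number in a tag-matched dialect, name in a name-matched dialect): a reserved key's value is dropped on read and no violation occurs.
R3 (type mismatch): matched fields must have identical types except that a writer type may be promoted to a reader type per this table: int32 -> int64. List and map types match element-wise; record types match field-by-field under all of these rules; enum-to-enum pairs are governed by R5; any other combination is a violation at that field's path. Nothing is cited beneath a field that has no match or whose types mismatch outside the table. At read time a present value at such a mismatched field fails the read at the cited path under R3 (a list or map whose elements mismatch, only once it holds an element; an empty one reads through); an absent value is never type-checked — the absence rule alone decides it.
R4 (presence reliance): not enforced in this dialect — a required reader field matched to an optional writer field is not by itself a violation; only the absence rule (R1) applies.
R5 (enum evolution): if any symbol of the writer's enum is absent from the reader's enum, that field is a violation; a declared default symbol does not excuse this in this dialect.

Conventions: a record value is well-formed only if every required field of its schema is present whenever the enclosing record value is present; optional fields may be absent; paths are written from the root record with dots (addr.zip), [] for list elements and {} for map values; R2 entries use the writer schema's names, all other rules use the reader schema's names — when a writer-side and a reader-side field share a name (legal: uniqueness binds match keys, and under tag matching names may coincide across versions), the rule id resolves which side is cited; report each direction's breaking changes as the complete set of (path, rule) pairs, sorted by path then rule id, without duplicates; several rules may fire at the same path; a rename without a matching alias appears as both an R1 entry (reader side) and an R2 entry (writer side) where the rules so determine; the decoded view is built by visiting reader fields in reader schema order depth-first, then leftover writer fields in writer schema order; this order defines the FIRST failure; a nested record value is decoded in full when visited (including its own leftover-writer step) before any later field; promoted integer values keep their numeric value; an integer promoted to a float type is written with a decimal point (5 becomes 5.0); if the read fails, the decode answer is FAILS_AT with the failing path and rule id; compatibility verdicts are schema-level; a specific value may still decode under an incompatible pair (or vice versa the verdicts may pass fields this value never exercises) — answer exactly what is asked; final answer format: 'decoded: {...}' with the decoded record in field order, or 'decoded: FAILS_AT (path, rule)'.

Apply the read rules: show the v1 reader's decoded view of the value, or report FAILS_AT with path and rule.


in Invoice below, arrows point writer -> reader
decoding the Invoice value with the v1 reader:
  channel := "ADMIN"
  codes := [12]
  audit.latitude := 0.25 (missing; default applied)
  audit.price := -2.5
  quantity := null (missing; optional => null)
  rating := 3.75
  => decoded: {"channel": "ADMIN", "codes": [12], "audit": {"latitude": 0.25, "price": -2.5}, "quantity": null, "rating": 3.75}
checking off the Invoice differences that do not matter here:
  enum Role (field channel in record Invoice): symbol RED added -> a verdict-level change on Invoice — the shown value reads the same
  removed field latitude from record Address -> a verdict-level change on Invoice — the shown value reads the same
  field codes in record Invoice: optional changed to required -> a verdict-level change on Invoice — the shown value reads the same

decoded: {"channel": "ADMIN", "codes": [12], "audit": {"latitude": 0.25, "price": -2.5}, "quantity": null, "rating": 3.75}
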